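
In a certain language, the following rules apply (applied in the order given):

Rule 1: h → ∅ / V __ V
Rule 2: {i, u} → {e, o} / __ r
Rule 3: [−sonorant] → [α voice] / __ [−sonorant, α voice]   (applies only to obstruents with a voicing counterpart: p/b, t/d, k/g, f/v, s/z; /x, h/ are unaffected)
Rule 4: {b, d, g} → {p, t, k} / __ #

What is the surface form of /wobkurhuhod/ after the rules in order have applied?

Rule 1 (intervocalic h-deletion): /h/ occurs between vowels /u/ and /o/, so it deletes. /wobkurhuhod/ → wobkurhuod.
Rule 2 (pre-rhotic lowering): /u/ is a high vowel immediately before /r/, so it lowers to [o]. /wobkurhuod/ → wobkorhuod.
Rule 3 (regressive voicing assimilation): /b/ precedes the voiceless obstruent /k/, so it devoices to [p] by assimilation. /wobkorhuod/ → wopkorhuod.
Rule 4 (final devoicing): /d/ is a voiced stop in word-final position, so it devoices to [t]. /wopkorhuod/ → wopkorhuot.

wopkorhuot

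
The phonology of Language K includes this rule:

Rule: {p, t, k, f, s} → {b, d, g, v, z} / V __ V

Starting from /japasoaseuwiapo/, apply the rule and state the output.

jabazoazeuwiabo

/p/ is a voiceless obstruent between vowels /a/ and /a/, so it voices to [b].
/s/ is a voiceless obstruent between vowels /a/ and /o/, so it voices to [z].
/s/ is a voiceless obstruent between vowels /a/ and /e/, so it voices to [z].
/p/ is a voiceless obstruent between vowels /a/ and /o/, so it voices to [b].
Surface form: [jabazoazeuwiabo].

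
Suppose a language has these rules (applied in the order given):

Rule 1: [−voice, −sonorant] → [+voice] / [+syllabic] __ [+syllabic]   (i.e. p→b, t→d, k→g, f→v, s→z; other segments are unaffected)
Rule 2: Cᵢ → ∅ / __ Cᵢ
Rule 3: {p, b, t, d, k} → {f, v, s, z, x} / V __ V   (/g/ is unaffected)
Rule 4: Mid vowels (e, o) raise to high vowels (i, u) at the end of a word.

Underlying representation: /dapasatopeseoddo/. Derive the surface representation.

Rule 1 (intervocalic voicing): /p/ is a voiceless obstruent between vowels /a/ and /a/, so it voices to [b]. /s/ is a voiceless obstruent between vowels /a/ and /a/, so it voices to [z]. /t/ is a voiceless obstruent between vowels /a/ and /o/, so it voices to [d]. /p/ is a voiceless obstruent between vowels /o/ and /e/, so it voices to [b]. /s/ is a voiceless obstruent between vowels /e/ and /e/, so it voices to [z]. /dapasatopeseoddo/ → dabazadobezeoddo.
Rule 2 (degemination): /dd/ is a geminate; the first /d/ deletes. /dabazadobezeoddo/ → dabazadobezeodo.
Rule 3 (intervocalic spirantization): /b/ is a stop between vowels /a/ and /a/, so it spirantizes to the fricative [v]. /d/ is a stop between vowels /a/ and /o/, so it spirantizes to the fricative [z]. /b/ is a stop between vowels /o/ and /e/, so it spirantizes to the fricative [v]. /d/ is a stop between vowels /o/ and /o/, so it spirantizes to the fricative [z]. /dabazadobezeodo/ → davazazovezeozo.
Rule 4 (final vowel raising): /o/ is a mid vowel in word-final position, so it raises to [u]. /davazazovezeozo/ → davazazovezeozu.

davazazovezeozu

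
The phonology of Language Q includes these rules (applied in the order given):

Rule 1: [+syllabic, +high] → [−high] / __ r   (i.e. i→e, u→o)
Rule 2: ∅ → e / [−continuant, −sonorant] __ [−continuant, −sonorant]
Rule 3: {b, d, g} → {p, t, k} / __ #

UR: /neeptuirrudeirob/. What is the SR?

Rule 1 (pre-rhotic lowering): /i/ is a high vowel immediately before /r/, so it lowers to [e]. /i/ is a high vowel immediately before /r/, so it lowers to [e]. /neeptuirrudeirob/ → neeptuerrudeerob.
Rule 2 (stop-cluster e-epenthesis): /p/ and /t/ form a stop–stop cluster, so [e] is inserted between them. /neeptuerrudeerob/ → neepetuerrudeerob.
Rule 3 (final devoicing): /b/ is a voiced stop in word-final position, so it devoices to [p]. /neepetuerrudeerob/ → neepetuerrudeerop.

neepetuerrudeerop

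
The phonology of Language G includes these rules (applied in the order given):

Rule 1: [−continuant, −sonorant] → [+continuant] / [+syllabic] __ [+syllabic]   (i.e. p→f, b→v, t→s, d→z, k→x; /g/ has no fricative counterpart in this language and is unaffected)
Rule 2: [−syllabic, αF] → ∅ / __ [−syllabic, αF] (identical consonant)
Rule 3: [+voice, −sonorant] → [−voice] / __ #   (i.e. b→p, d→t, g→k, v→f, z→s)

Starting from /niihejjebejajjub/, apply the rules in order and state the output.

niihejevejajup

Rule 1 (intervocalic spirantization): /b/ is a stop between vowels /e/ and /e/, so it spirantizes to the fricative [v]. /niihejjebejajjub/ → niihejjevejajjub.
Rule 2 (degemination): /jj/ is a geminate; the first /j/ deletes. /jj/ is a geminate; the first /j/ deletes. /niihejjevejajjub/ → niihejevejajub.
Rule 3 (final devoicing): /b/ is a voiced obstruent in word-final position, so it devoices to [p]. /niihejevejajub/ → niihejevejajup.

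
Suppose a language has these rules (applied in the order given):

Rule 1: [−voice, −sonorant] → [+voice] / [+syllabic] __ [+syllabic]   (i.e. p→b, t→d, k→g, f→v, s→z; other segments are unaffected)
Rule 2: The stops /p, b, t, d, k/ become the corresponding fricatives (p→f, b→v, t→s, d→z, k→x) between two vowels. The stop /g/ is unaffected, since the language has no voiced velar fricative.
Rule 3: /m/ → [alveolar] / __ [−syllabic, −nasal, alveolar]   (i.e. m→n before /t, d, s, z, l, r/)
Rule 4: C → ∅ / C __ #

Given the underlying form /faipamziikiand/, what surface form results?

Rule 1 (intervocalic voicing): /p/ is a voiceless obstruent between vowels /i/ and /a/, so it voices to [b]. /k/ is a voiceless obstruent between vowels /i/ and /i/, so it voices to [g]. /faipamziikiand/ → faibamziigiand.
Rule 2 (intervocalic spirantization): /b/ is a stop between vowels /i/ and /a/, so it spirantizes to the fricative [v]. /faibamziigiand/ → faivamziigiand.
Rule 3 (nasal place assimilation): /m/ precedes the alveolar consonant /z/, so it assimilates in place to [n]. /faivamziigiand/ → faivanziigiand.
Rule 4 (final cluster simplification): /d/ is the second consonant of a word-final cluster /nd/, so it deletes. /faivanziigiand/ → faivanziigian.

faivanziigian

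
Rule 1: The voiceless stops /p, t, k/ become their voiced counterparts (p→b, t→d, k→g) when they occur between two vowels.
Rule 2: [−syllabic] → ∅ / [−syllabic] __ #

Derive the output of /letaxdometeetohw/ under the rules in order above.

Rule 1 (intervocalic voicing): /t/ is a voiceless stop between vowels /e/ and /a/, so it voices to [d]. /t/ is a voiceless stop between vowels /e/ and /e/, so it voices to [d]. /t/ is a voiceless stop between vowels /e/ and /o/, so it voices to [d]. /letaxdometeetohw/ → ledaxdomedeedohw.
Rule 2 (final cluster simplification): /w/ is the second consonant of a word-final cluster /hw/, so it deletes. /ledaxdomedeedohw/ → ledaxdomedeedoh.

ledaxdomedeedoh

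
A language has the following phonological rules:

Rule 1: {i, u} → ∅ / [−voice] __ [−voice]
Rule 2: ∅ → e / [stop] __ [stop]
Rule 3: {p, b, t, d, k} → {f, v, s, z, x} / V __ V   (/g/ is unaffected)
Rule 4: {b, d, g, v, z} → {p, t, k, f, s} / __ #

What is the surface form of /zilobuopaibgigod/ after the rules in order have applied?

Rule 1 (high vowel syncope): no segment meets the environment; /zilobuopaibgigod/ is unchanged.
Rule 2 (stop-cluster e-epenthesis): /b/ and /g/ form a stop–stop cluster, so [e] is inserted between them. /zilobuopaibgigod/ → zilobuopaibegigod.
Rule 3 (intervocalic spirantization): /b/ is a stop between vowels /o/ and /u/, so it spirantizes to the fricative [v]. /p/ is a stop between vowels /o/ and /a/, so it spirantizes to the fricative [f]. /b/ is a stop between vowels /i/ and /e/, so it spirantizes to the fricative [v]. /zilobuopaibegigod/ → zilovuofaivegigod.
Rule 4 (final devoicing): /d/ is a voiced obstruent in word-final position, so it devoices to [t]. /zilovuofaivegigod/ → zilovuofaivegigot.

zilovuofaivegigot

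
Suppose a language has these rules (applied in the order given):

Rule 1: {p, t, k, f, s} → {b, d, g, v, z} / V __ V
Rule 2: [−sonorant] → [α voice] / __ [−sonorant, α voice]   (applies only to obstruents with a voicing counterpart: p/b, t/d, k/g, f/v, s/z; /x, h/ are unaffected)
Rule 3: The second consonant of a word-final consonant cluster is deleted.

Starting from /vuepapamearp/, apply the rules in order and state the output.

vuebabamear

Rule 1 (intervocalic voicing): /p/ is a voiceless obstruent between vowels /e/ and /a/, so it voices to [b]. /p/ is a voiceless obstruent between vowels /a/ and /a/, so it voices to [b]. /vuepapamearp/ → vuebabamearp.
Rule 2 (regressive voicing assimilation): no segment meets the environment; /vuebabamearp/ is unchanged.
Rule 3 (final cluster simplification): /p/ is the second consonant of a word-final cluster /rp/, so it deletes. /vuebabamearp/ → vuebabamear.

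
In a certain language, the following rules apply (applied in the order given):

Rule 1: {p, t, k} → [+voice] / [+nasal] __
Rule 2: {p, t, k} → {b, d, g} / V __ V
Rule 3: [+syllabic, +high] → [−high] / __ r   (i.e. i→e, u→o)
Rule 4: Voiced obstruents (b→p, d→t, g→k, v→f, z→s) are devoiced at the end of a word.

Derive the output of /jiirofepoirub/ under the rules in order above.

jierofeboerup

Rule 1 (post-nasal voicing): no segment meets the environment; /jiirofepoirub/ is unchanged.
Rule 2 (intervocalic voicing): /p/ is a voiceless stop between vowels /e/ and /o/, so it voices to [b]. /jiirofepoirub/ → jiirofeboirub.
Rule 3 (pre-rhotic lowering): /i/ is a high vowel immediately before /r/, so it lowers to [e]. /i/ is a high vowel immediately before /r/, so it lowers to [e]. /jiirofeboirub/ → jierofeboerub.
Rule 4 (final devoicing): /b/ is a voiced obstruent in word-final position, so it devoices to [p]. /jierofeboerub/ → jierofeboerup.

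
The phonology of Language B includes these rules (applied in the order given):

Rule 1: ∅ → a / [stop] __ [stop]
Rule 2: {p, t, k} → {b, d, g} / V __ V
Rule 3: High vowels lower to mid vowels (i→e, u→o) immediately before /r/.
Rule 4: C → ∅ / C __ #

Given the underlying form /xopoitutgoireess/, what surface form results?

xoboidudagoerees

Rule 1 (stop-cluster a-epenthesis): /t/ and /g/ form a stop–stop cluster, so [a] is inserted between them. /xopoitutgoireess/ → xopoitutagoireess.
Rule 2 (intervocalic voicing): /p/ is a voiceless stop between vowels /o/ and /o/, so it voices to [b]. /t/ is a voiceless stop between vowels /i/ and /u/, so it voices to [d]. /t/ is a voiceless stop between vowels /u/ and /a/, so it voices to [d]. /xopoitutagoireess/ → xoboidudagoireess.
Rule 3 (pre-rhotic lowering): /i/ is a high vowel immediately before /r/, so it lowers to [e]. /xoboidudagoireess/ → xoboidudagoereess.
Rule 4 (final cluster simplification): /s/ is the second consonant of a word-final cluster /ss/, so it deletes. /xoboidudagoereess/ → xoboidudagoerees.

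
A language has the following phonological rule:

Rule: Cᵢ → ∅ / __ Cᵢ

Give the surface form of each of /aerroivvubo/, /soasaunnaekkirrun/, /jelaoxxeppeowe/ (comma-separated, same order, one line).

aeroivubo, soasaunaekirun, jelaoxepeowe

/aerroivvubo/: /rr/ is a geminate; the first /r/ deletes. /vv/ is a geminate; the first /v/ deletes. → [aeroivubo].
/soasaunnaekkirrun/: /nn/ is a geminate; the first /n/ deletes. /kk/ is a geminate; the first /k/ deletes. /rr/ is a geminate; the first /r/ deletes. → [soasaunaekirun].
/jelaoxxeppeowe/: /xx/ is a geminate; the first /x/ deletes. /pp/ is a geminate; the first /p/ deletes. → [jelaoxepeowe].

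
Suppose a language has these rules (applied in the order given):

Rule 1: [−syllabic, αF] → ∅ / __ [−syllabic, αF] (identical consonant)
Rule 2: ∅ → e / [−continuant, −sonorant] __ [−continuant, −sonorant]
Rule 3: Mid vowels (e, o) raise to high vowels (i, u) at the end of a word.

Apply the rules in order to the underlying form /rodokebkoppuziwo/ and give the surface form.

rodokebekopuziwu

Rule 1 (degemination): /pp/ is a geminate; the first /p/ deletes. /rodokebkoppuziwo/ → rodokebkopuziwo.
Rule 2 (stop-cluster e-epenthesis): /b/ and /k/ form a stop–stop cluster, so [e] is inserted between them. /rodokebkopuziwo/ → rodokebekopuziwo.
Rule 3 (final vowel raising): /o/ is a mid vowel in word-final position, so it raises to [u]. /rodokebekopuziwo/ → rodokebekopuziwu.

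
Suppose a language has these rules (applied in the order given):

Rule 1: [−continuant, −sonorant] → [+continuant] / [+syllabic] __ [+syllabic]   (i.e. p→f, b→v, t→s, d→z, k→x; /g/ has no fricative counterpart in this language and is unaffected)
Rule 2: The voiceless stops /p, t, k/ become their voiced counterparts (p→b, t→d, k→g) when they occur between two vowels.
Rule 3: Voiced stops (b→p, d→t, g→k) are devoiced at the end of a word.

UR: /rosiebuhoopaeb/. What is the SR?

rosievuhoofaep

Rule 1 (intervocalic spirantization): /b/ is a stop between vowels /e/ and /u/, so it spirantizes to the fricative [v]. /p/ is a stop between vowels /o/ and /a/, so it spirantizes to the fricative [f]. /rosiebuhoopaeb/ → rosievuhoofaeb.
Rule 2 (intervocalic voicing): no segment meets the environment; /rosievuhoofaeb/ is unchanged.
Rule 3 (final devoicing): /b/ is a voiced stop in word-final position, so it devoices to [p]. /rosievuhoofaeb/ → rosievuhoofaep.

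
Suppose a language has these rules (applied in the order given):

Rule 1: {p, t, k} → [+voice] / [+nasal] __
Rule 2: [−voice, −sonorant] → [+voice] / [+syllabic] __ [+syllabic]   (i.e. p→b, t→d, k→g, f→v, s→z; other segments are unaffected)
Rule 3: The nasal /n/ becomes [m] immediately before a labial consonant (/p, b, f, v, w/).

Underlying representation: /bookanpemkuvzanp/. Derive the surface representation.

Rule 1 (post-nasal voicing): /p/ is a voiceless stop immediately after the nasal /n/, so it voices to [b]. /k/ is a voiceless stop immediately after the nasal /m/, so it voices to [g]. /p/ is a voiceless stop immediately after the nasal /n/, so it voices to [b]. /bookanpemkuvzanp/ → bookanbemguvzanb.
Rule 2 (intervocalic voicing): /k/ is a voiceless obstruent between vowels /o/ and /a/, so it voices to [g]. /bookanbemguvzanb/ → booganbemguvzanb.
Rule 3 (nasal place assimilation): /n/ precedes the labial consonant /b/, so it assimilates in place to [m]. /n/ precedes the labial consonant /b/, so it assimilates in place to [m]. /booganbemguvzanb/ → boogambemguvzamb.

boogambemguvzamb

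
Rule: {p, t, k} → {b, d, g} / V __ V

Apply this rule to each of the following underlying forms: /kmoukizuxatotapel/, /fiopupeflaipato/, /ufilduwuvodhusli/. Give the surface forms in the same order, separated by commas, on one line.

kmougizuxadodabel, fiobubeflaibado, ufilduwuvodhusli

/kmoukizuxatotapel/: /k/ is a voiceless stop between vowels /u/ and /i/, so it voices to [g]. /t/ is a voiceless stop between vowels /a/ and /o/, so it voices to [d]. /t/ is a voiceless stop between vowels /o/ and /a/, so it voices to [d]. /p/ is a voiceless stop between vowels /a/ and /e/, so it voices to [b]. → [kmougizuxadodabel].
/fiopupeflaipato/: /p/ is a voiceless stop between vowels /o/ and /u/, so it voices to [b]. /p/ is a voiceless stop between vowels /u/ and /e/, so it voices to [b]. /p/ is a voiceless stop between vowels /i/ and /a/, so it voices to [b]. /t/ is a voiceless stop between vowels /a/ and /o/, so it voices to [d]. → [fiobubeflaibado].
/ufilduwuvodhusli/: the rule's environment is not met; surfaces unchanged as [ufilduwuvodhusli].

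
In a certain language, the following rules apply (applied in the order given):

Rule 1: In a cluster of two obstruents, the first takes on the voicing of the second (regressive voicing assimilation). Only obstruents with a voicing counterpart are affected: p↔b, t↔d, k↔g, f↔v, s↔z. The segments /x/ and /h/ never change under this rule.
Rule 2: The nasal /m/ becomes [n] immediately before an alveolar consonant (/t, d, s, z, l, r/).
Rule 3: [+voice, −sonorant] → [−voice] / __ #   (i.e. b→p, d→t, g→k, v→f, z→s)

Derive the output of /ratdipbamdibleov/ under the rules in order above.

Rule 1 (regressive voicing assimilation): /t/ precedes the voiced obstruent /d/, so it voices to [d] by assimilation. /p/ precedes the voiced obstruent /b/, so it voices to [b] by assimilation. /ratdipbamdibleov/ → raddibbamdibleov.
Rule 2 (nasal place assimilation): /m/ precedes the alveolar consonant /d/, so it assimilates in place to [n]. /raddibbamdibleov/ → raddibbandibleov.
Rule 3 (final devoicing): /v/ is a voiced obstruent in word-final position, so it devoices to [f]. /raddibbandibleov/ → raddibbandibleof.

raddibbandibleof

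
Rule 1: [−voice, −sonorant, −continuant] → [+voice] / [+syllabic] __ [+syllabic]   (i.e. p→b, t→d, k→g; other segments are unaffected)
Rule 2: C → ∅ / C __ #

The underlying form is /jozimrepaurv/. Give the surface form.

jozimrebaur

Rule 1 (intervocalic voicing): /p/ is a voiceless stop between vowels /e/ and /a/, so it voices to [b]. /jozimrepaurv/ → jozimrebaurv.
Rule 2 (final cluster simplification): /v/ is the second consonant of a word-final cluster /rv/, so it deletes. /jozimrebaurv/ → jozimrebaur.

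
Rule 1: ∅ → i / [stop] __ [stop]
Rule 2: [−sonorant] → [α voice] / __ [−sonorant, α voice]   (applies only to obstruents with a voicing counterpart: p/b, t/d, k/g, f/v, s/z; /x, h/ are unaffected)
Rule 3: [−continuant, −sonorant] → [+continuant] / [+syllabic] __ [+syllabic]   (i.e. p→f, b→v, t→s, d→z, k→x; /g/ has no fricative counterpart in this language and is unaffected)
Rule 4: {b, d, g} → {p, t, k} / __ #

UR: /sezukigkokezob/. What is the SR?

sezuxigixoxezop

Rule 1 (stop-cluster i-epenthesis): /g/ and /k/ form a stop–stop cluster, so [i] is inserted between them. /sezukigkokezob/ → sezukigikokezob.
Rule 2 (regressive voicing assimilation): no segment meets the environment; /sezukigikokezob/ is unchanged.
Rule 3 (intervocalic spirantization): /k/ is a stop between vowels /u/ and /i/, so it spirantizes to the fricative [x]. /k/ is a stop between vowels /i/ and /o/, so it spirantizes to the fricative [x]. /k/ is a stop between vowels /o/ and /e/, so it spirantizes to the fricative [x]. /sezukigikokezob/ → sezuxigixoxezob.
Rule 4 (final devoicing): /b/ is a voiced stop in word-final position, so it devoices to [p]. /sezuxigixoxezob/ → sezuxigixoxezop.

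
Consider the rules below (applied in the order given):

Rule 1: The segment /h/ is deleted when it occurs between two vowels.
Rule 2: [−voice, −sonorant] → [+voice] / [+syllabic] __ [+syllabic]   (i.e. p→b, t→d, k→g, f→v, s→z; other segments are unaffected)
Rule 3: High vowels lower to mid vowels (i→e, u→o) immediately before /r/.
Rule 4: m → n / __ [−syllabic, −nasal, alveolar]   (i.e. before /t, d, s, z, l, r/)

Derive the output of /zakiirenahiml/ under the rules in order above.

zagierenainl

Rule 1 (intervocalic h-deletion): /h/ occurs between vowels /a/ and /i/, so it deletes. /zakiirenahiml/ → zakiirenaiml.
Rule 2 (intervocalic voicing): /k/ is a voiceless obstruent between vowels /a/ and /i/, so it voices to [g]. /zakiirenaiml/ → zagiirenaiml.
Rule 3 (pre-rhotic lowering): /i/ is a high vowel immediately before /r/, so it lowers to [e]. /zagiirenaiml/ → zagierenaiml.
Rule 4 (nasal place assimilation): /m/ precedes the alveolar consonant /l/, so it assimilates in place to [n]. /zagierenaiml/ → zagierenainl.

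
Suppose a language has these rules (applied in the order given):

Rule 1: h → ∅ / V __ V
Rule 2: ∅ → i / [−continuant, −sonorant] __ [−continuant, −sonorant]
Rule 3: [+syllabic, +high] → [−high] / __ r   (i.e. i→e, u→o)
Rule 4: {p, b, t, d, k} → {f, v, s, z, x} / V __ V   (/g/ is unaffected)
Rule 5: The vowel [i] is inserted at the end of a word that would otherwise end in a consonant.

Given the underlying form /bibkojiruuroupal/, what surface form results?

bivixojeruoroufali

Rule 1 (intervocalic h-deletion): no segment meets the environment; /bibkojiruuroupal/ is unchanged.
Rule 2 (stop-cluster i-epenthesis): /b/ and /k/ form a stop–stop cluster, so [i] is inserted between them. /bibkojiruuroupal/ → bibikojiruuroupal.
Rule 3 (pre-rhotic lowering): /i/ is a high vowel immediately before /r/, so it lowers to [e]. /u/ is a high vowel immediately before /r/, so it lowers to [o]. /bibikojiruuroupal/ → bibikojeruoroupal.
Rule 4 (intervocalic spirantization): /b/ is a stop between vowels /i/ and /i/, so it spirantizes to the fricative [v]. /k/ is a stop between vowels /i/ and /o/, so it spirantizes to the fricative [x]. /p/ is a stop between vowels /u/ and /a/, so it spirantizes to the fricative [f]. /bibikojeruoroupal/ → bivixojeruoroufal.
Rule 5 (final i-epenthesis): the form ends in the consonant /l/, so [i] is inserted word-finally. /bivixojeruoroufal/ → bivixojeruoroufali.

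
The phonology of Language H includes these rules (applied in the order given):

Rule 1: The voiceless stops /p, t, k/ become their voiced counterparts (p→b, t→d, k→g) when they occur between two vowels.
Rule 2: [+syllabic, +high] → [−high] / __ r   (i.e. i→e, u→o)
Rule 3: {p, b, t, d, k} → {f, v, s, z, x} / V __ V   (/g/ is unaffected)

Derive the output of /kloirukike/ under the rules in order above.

Rule 1 (intervocalic voicing): /k/ is a voiceless stop between vowels /u/ and /i/, so it voices to [g]. /k/ is a voiceless stop between vowels /i/ and /e/, so it voices to [g]. /kloirukike/ → kloirugige.
Rule 2 (pre-rhotic lowering): /i/ is a high vowel immediately before /r/, so it lowers to [e]. /kloirugige/ → kloerugige.
Rule 3 (intervocalic spirantization): no segment meets the environment; /kloerugige/ is unchanged.

kloerugige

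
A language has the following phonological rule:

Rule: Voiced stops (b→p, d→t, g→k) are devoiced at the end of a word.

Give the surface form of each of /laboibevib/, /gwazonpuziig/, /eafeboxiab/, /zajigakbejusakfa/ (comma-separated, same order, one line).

/laboibevib/: /b/ is a voiced stop in word-final position, so it devoices to [p]. → [laboibevip].
/gwazonpuziig/: /g/ is a voiced stop in word-final position, so it devoices to [k]. → [gwazonpuziik].
/eafeboxiab/: /b/ is a voiced stop in word-final position, so it devoices to [p]. → [eafeboxiap].
/zajigakbejusakfa/: the rule's environment is not met; surfaces unchanged as [zajigakbejusakfa].

laboibevip, gwazonpuziik, eafeboxiap, zajigakbejusakfa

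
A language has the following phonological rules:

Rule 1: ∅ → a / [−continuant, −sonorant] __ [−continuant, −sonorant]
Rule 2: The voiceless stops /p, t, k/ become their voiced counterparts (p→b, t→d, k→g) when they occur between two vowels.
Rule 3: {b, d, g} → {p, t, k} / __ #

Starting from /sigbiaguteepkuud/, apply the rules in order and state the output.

sigabiagudeebaguut

Rule 1 (stop-cluster a-epenthesis): /g/ and /b/ form a stop–stop cluster, so [a] is inserted between them. /p/ and /k/ form a stop–stop cluster, so [a] is inserted between them. /sigbiaguteepkuud/ → sigabiaguteepakuud.
Rule 2 (intervocalic voicing): /t/ is a voiceless stop between vowels /u/ and /e/, so it voices to [d]. /p/ is a voiceless stop between vowels /e/ and /a/, so it voices to [b]. /k/ is a voiceless stop between vowels /a/ and /u/, so it voices to [g]. /sigabiaguteepakuud/ → sigabiagudeebaguud.
Rule 3 (final devoicing): /d/ is a voiced stop in word-final position, so it devoices to [t]. /sigabiagudeebaguud/ → sigabiagudeebaguut.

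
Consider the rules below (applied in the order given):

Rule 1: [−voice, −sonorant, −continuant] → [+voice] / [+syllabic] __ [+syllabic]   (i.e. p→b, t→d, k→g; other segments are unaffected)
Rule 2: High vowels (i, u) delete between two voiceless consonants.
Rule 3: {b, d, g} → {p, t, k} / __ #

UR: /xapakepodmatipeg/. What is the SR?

xabagebodmadibek

Rule 1 (intervocalic voicing): /p/ is a voiceless stop between vowels /a/ and /a/, so it voices to [b]. /k/ is a voiceless stop between vowels /a/ and /e/, so it voices to [g]. /p/ is a voiceless stop between vowels /e/ and /o/, so it voices to [b]. /t/ is a voiceless stop between vowels /a/ and /i/, so it voices to [d]. /p/ is a voiceless stop between vowels /i/ and /e/, so it voices to [b]. /xapakepodmatipeg/ → xabagebodmadibeg.
Rule 2 (high vowel syncope): no segment meets the environment; /xabagebodmadibeg/ is unchanged.
Rule 3 (final devoicing): /g/ is a voiced stop in word-final position, so it devoices to [k]. /xabagebodmadibeg/ → xabagebodmadibek.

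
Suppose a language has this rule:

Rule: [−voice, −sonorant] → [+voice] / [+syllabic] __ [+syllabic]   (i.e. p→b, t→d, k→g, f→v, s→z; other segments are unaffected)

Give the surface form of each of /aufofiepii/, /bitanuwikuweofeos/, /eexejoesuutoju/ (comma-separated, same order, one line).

/aufofiepii/: /f/ is a voiceless obstruent between vowels /u/ and /o/, so it voices to [v]. /f/ is a voiceless obstruent between vowels /o/ and /i/, so it voices to [v]. /p/ is a voiceless obstruent between vowels /e/ and /i/, so it voices to [b]. → [auvoviebii].
/bitanuwikuweofeos/: /t/ is a voiceless obstruent between vowels /i/ and /a/, so it voices to [d]. /k/ is a voiceless obstruent between vowels /i/ and /u/, so it voices to [g]. /f/ is a voiceless obstruent between vowels /o/ and /e/, so it voices to [v]. → [bidanuwiguweoveos].
/eexejoesuutoju/: /s/ is a voiceless obstruent between vowels /e/ and /u/, so it voices to [z]. /t/ is a voiceless obstruent between vowels /u/ and /o/, so it voices to [d]. → [eexejoezuudoju].

auvoviebii, bidanuwiguweoveos, eexejoezuudoju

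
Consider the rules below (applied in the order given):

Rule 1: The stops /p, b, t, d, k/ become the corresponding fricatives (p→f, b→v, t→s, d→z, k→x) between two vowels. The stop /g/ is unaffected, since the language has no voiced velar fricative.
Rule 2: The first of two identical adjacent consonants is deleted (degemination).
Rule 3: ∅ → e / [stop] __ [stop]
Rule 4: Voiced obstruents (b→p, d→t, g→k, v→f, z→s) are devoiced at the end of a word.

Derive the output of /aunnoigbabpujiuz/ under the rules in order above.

aunoigebabepujius

Rule 1 (intervocalic spirantization): no segment meets the environment; /aunnoigbabpujiuz/ is unchanged.
Rule 2 (degemination): /nn/ is a geminate; the first /n/ deletes. /aunnoigbabpujiuz/ → aunoigbabpujiuz.
Rule 3 (stop-cluster e-epenthesis): /g/ and /b/ form a stop–stop cluster, so [e] is inserted between them. /b/ and /p/ form a stop–stop cluster, so [e] is inserted between them. /aunoigbabpujiuz/ → aunoigebabepujiuz.
Rule 4 (final devoicing): /z/ is a voiced obstruent in word-final position, so it devoices to [s]. /aunoigebabepujiuz/ → aunoigebabepujius.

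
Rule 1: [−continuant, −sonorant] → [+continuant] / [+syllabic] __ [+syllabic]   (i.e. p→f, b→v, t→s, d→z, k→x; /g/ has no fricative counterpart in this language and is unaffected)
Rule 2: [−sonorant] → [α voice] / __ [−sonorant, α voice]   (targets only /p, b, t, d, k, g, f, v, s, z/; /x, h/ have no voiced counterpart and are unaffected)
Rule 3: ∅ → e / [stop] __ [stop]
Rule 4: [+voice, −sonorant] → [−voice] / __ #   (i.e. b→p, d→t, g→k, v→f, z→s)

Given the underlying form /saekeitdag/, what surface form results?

saexeidedak

Rule 1 (intervocalic spirantization): /k/ is a stop between vowels /e/ and /e/, so it spirantizes to the fricative [x]. /saekeitdag/ → saexeitdag.
Rule 2 (regressive voicing assimilation): /t/ precedes the voiced obstruent /d/, so it voices to [d] by assimilation. /saexeitdag/ → saexeiddag.
Rule 3 (stop-cluster e-epenthesis): /d/ and /d/ form a stop–stop cluster, so [e] is inserted between them. /saexeiddag/ → saexeidedag.
Rule 4 (final devoicing): /g/ is a voiced obstruent in word-final position, so it devoices to [k]. /saexeidedag/ → saexeidedak.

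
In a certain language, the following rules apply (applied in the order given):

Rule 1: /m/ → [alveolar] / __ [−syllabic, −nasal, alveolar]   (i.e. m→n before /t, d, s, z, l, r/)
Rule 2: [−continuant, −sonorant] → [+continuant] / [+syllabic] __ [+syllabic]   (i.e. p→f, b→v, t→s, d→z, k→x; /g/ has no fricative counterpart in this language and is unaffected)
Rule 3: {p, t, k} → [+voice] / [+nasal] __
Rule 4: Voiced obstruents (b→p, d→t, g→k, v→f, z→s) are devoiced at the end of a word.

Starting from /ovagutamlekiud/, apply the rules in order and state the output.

ovagusanlexiut

Rule 1 (nasal place assimilation): /m/ precedes the alveolar consonant /l/, so it assimilates in place to [n]. /ovagutamlekiud/ → ovagutanlekiud.
Rule 2 (intervocalic spirantization): /t/ is a stop between vowels /u/ and /a/, so it spirantizes to the fricative [s]. /k/ is a stop between vowels /e/ and /i/, so it spirantizes to the fricative [x]. /ovagutanlekiud/ → ovagusanlexiud.
Rule 3 (post-nasal voicing): no segment meets the environment; /ovagusanlexiud/ is unchanged.
Rule 4 (final devoicing): /d/ is a voiced obstruent in word-final position, so it devoices to [t]. /ovagusanlexiud/ → ovagusanlexiut.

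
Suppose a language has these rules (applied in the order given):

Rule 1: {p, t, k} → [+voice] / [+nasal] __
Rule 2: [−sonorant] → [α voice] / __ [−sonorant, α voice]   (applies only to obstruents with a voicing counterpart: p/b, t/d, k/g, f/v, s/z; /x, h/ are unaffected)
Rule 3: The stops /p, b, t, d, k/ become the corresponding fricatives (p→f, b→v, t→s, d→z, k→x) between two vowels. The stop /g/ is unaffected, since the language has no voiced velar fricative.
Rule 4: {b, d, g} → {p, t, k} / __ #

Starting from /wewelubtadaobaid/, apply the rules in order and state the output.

weweluptazaovait

Rule 1 (post-nasal voicing): no segment meets the environment; /wewelubtadaobaid/ is unchanged.
Rule 2 (regressive voicing assimilation): /b/ precedes the voiceless obstruent /t/, so it devoices to [p] by assimilation. /wewelubtadaobaid/ → weweluptadaobaid.
Rule 3 (intervocalic spirantization): /d/ is a stop between vowels /a/ and /a/, so it spirantizes to the fricative [z]. /b/ is a stop between vowels /o/ and /a/, so it spirantizes to the fricative [v]. /weweluptadaobaid/ → weweluptazaovaid.
Rule 4 (final devoicing): /d/ is a voiced stop in word-final position, so it devoices to [t]. /weweluptazaovaid/ → weweluptazaovait.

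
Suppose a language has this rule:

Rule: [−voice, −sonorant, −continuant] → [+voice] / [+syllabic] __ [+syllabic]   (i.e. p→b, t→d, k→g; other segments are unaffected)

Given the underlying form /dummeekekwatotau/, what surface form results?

dummeegekwadodau

/k/ is a voiceless stop between vowels /e/ and /e/, so it voices to [g].
/t/ is a voiceless stop between vowels /a/ and /o/, so it voices to [d].
/t/ is a voiceless stop between vowels /o/ and /a/, so it voices to [d].
Surface form: [dummeegekwadodau].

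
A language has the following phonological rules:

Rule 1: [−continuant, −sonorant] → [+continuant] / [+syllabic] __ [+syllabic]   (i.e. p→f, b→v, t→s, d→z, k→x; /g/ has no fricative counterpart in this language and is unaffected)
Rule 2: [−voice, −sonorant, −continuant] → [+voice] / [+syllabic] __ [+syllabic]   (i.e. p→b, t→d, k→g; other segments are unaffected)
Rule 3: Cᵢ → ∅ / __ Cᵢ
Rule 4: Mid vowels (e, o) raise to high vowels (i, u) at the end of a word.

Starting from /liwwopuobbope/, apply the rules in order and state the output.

Rule 1 (intervocalic spirantization): /p/ is a stop between vowels /o/ and /u/, so it spirantizes to the fricative [f]. /p/ is a stop between vowels /o/ and /e/, so it spirantizes to the fricative [f]. /liwwopuobbope/ → liwwofuobbofe.
Rule 2 (intervocalic voicing): no segment meets the environment; /liwwofuobbofe/ is unchanged.
Rule 3 (degemination): /ww/ is a geminate; the first /w/ deletes. /bb/ is a geminate; the first /b/ deletes. /liwwofuobbofe/ → liwofuobofe.
Rule 4 (final vowel raising): /e/ is a mid vowel in word-final position, so it raises to [i]. /liwofuobofe/ → liwofuobofi.

liwofuobofi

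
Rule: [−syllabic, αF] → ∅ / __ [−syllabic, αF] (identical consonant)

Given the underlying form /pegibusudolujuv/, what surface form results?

No segment of /pegibusudolujuv/ meets the structural description of the rule, so the form surfaces unchanged.

pegibusudolujuv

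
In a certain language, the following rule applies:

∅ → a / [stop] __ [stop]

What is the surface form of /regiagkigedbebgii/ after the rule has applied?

regiagakigedabebagii

/g/ and /k/ form a stop–stop cluster, so [a] is inserted between them.
/d/ and /b/ form a stop–stop cluster, so [a] is inserted between them.
/b/ and /g/ form a stop–stop cluster, so [a] is inserted between them.
Surface form: [regiagakigedabebagii].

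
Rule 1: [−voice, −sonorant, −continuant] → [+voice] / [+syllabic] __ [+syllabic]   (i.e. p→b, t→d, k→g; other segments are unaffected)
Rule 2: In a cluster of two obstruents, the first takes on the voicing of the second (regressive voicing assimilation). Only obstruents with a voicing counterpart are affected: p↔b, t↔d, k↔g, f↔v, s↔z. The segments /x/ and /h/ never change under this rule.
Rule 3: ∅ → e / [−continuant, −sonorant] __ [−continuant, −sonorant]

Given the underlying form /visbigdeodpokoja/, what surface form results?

Rule 1 (intervocalic voicing): /k/ is a voiceless stop between vowels /o/ and /o/, so it voices to [g]. /visbigdeodpokoja/ → visbigdeodpogoja.
Rule 2 (regressive voicing assimilation): /s/ precedes the voiced obstruent /b/, so it voices to [z] by assimilation. /d/ precedes the voiceless obstruent /p/, so it devoices to [t] by assimilation. /visbigdeodpogoja/ → vizbigdeotpogoja.
Rule 3 (stop-cluster e-epenthesis): /g/ and /d/ form a stop–stop cluster, so [e] is inserted between them. /t/ and /p/ form a stop–stop cluster, so [e] is inserted between them. /vizbigdeotpogoja/ → vizbigedeotepogoja.

vizbigedeotepogoja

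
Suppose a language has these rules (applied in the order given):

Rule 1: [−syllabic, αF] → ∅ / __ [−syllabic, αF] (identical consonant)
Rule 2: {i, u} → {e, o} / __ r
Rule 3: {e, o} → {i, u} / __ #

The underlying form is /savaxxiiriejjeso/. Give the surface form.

savaxieriejesu

Rule 1 (degemination): /xx/ is a geminate; the first /x/ deletes. /jj/ is a geminate; the first /j/ deletes. /savaxxiiriejjeso/ → savaxiiriejeso.
Rule 2 (pre-rhotic lowering): /i/ is a high vowel immediately before /r/, so it lowers to [e]. /savaxiiriejeso/ → savaxieriejeso.
Rule 3 (final vowel raising): /o/ is a mid vowel in word-final position, so it raises to [u]. /savaxieriejeso/ → savaxieriejesu.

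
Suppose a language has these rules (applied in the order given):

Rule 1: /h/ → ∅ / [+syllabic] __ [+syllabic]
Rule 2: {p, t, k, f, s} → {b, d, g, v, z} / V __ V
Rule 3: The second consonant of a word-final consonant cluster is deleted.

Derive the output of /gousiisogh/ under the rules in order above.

gouziizog

Rule 1 (intervocalic h-deletion): no segment meets the environment; /gousiisogh/ is unchanged.
Rule 2 (intervocalic voicing): /s/ is a voiceless obstruent between vowels /u/ and /i/, so it voices to [z]. /s/ is a voiceless obstruent between vowels /i/ and /o/, so it voices to [z]. /gousiisogh/ → gouziizogh.
Rule 3 (final cluster simplification): /h/ is the second consonant of a word-final cluster /gh/, so it deletes. /gouziizogh/ → gouziizog.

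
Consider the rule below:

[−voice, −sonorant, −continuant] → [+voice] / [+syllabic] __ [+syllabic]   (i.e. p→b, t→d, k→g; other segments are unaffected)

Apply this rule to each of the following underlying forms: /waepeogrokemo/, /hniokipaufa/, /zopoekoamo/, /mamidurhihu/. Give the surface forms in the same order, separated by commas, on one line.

waebeogrogemo, hniogibaufa, zoboegoamo, mamidurhihu

/waepeogrokemo/: /p/ is a voiceless stop between vowels /e/ and /e/, so it voices to [b]. /k/ is a voiceless stop between vowels /o/ and /e/, so it voices to [g]. → [waebeogrogemo].
/hniokipaufa/: /k/ is a voiceless stop between vowels /o/ and /i/, so it voices to [g]. /p/ is a voiceless stop between vowels /i/ and /a/, so it voices to [b]. → [hniogibaufa].
/zopoekoamo/: /p/ is a voiceless stop between vowels /o/ and /o/, so it voices to [b]. /k/ is a voiceless stop between vowels /e/ and /o/, so it voices to [g]. → [zoboegoamo].
/mamidurhihu/: the rule's environment is not met; surfaces unchanged as [mamidurhihu].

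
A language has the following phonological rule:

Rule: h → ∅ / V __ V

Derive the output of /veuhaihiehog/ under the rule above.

veuaiieog

/h/ occurs between vowels /u/ and /a/, so it deletes.
/h/ occurs between vowels /i/ and /i/, so it deletes.
/h/ occurs between vowels /e/ and /o/, so it deletes.
Surface form: [veuaiieog].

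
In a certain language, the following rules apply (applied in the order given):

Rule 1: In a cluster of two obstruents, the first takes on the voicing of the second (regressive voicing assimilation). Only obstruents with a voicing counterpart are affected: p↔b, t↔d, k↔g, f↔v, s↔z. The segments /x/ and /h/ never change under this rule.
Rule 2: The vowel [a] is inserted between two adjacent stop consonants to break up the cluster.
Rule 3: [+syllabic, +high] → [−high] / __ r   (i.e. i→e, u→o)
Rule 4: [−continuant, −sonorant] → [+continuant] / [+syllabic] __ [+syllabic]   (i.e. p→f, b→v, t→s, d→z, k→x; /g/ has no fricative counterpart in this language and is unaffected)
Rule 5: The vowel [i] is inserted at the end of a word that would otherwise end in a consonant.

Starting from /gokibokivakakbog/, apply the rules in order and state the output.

goxivoxivaxagavogi

Rule 1 (regressive voicing assimilation): /k/ precedes the voiced obstruent /b/, so it voices to [g] by assimilation. /gokibokivakakbog/ → gokibokivakagbog.
Rule 2 (stop-cluster a-epenthesis): /g/ and /b/ form a stop–stop cluster, so [a] is inserted between them. /gokibokivakagbog/ → gokibokivakagabog.
Rule 3 (pre-rhotic lowering): no segment meets the environment; /gokibokivakagabog/ is unchanged.
Rule 4 (intervocalic spirantization): /k/ is a stop between vowels /o/ and /i/, so it spirantizes to the fricative [x]. /b/ is a stop between vowels /i/ and /o/, so it spirantizes to the fricative [v]. /k/ is a stop between vowels /o/ and /i/, so it spirantizes to the fricative [x]. /k/ is a stop between vowels /a/ and /a/, so it spirantizes to the fricative [x]. /b/ is a stop between vowels /a/ and /o/, so it spirantizes to the fricative [v]. /gokibokivakagabog/ → goxivoxivaxagavog.
Rule 5 (final i-epenthesis): the form ends in the consonant /g/, so [i] is inserted word-finally. /goxivoxivaxagavog/ → goxivoxivaxagavogi.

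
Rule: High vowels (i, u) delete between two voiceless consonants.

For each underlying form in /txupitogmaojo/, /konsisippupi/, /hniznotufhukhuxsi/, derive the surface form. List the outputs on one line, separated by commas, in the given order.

txptogmaojo, konsspppi, hniznotfhkhxsi

/txupitogmaojo/: /u/ is a high vowel flanked by voiceless consonants /x/ and /p/, so it deletes. /i/ is a high vowel flanked by voiceless consonants /p/ and /t/, so it deletes. → [txptogmaojo].
/konsisippupi/: /i/ is a high vowel flanked by voiceless consonants /s/ and /s/, so it deletes. /i/ is a high vowel flanked by voiceless consonants /s/ and /p/, so it deletes. /u/ is a high vowel flanked by voiceless consonants /p/ and /p/, so it deletes. → [konsspppi].
/hniznotufhukhuxsi/: /u/ is a high vowel flanked by voiceless consonants /t/ and /f/, so it deletes. /u/ is a high vowel flanked by voiceless consonants /h/ and /k/, so it deletes. /u/ is a high vowel flanked by voiceless consonants /h/ and /x/, so it deletes. → [hniznotfhkhxsi].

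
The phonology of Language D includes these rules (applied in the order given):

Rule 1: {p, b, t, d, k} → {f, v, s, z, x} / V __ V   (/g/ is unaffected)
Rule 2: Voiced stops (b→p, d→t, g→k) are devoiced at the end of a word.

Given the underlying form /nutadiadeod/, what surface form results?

nusaziazeot

Rule 1 (intervocalic spirantization): /t/ is a stop between vowels /u/ and /a/, so it spirantizes to the fricative [s]. /d/ is a stop between vowels /a/ and /i/, so it spirantizes to the fricative [z]. /d/ is a stop between vowels /a/ and /e/, so it spirantizes to the fricative [z]. /nutadiadeod/ → nusaziazeod.
Rule 2 (final devoicing): /d/ is a voiced stop in word-final position, so it devoices to [t]. /nusaziazeod/ → nusaziazeot.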